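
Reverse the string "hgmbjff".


Input: hgmbjff
Reading characters right to left:
  Position 6: 'f'
  Position 5: 'f'
  Position 4: 'j'
  Position 3: 'b'
  Position 2: 'm'
  Position 1: 'g'
  Position 0: 'h'
Reversed: ffjbmgh

ffjbmgh


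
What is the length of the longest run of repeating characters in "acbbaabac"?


Input: "acbbaabac"
Scanning for longest run:
  Position 1 ('c'): new char, reset run to 1
  Position 2 ('b'): new char, reset run to 1
  Position 3 ('b'): continues run of 'b', length=2
  Position 4 ('a'): new char, reset run to 1
  Position 5 ('a'): continues run of 'a', length=2
  Position 6 ('b'): new char, reset run to 1
  Position 7 ('a'): new char, reset run to 1
  Position 8 ('c'): new char, reset run to 1
Longest run: 'b' with length 2

2


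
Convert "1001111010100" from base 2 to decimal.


Input: "1001111010100" in base 2
Positional expansion:
  Digit '1' (value 1) x 2^12 = 4096
  Digit '0' (value 0) x 2^11 = 0
  Digit '0' (value 0) x 2^10 = 0
  Digit '1' (value 1) x 2^9 = 512
  Digit '1' (value 1) x 2^8 = 256
  Digit '1' (value 1) x 2^7 = 128
  Digit '1' (value 1) x 2^6 = 64
  Digit '0' (value 0) x 2^5 = 0
  Digit '1' (value 1) x 2^4 = 16
  Digit '0' (value 0) x 2^3 = 0
  Digit '1' (value 1) x 2^2 = 4
  Digit '0' (value 0) x 2^1 = 0
  Digit '0' (value 0) x 2^0 = 0
Sum = 5076

5076


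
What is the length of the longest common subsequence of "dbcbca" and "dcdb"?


LCS of "dbcbca" and "dcdb"
DP table:
           d    c    d    b
      0    0    0    0    0
  d   0    1    1    1    1
  b   0    1    1    1    2
  c   0    1    2    2    2
  b   0    1    2    2    3
  c   0    1    2    2    3
  a   0    1    2    2    3
LCS length = dp[6][4] = 3

3


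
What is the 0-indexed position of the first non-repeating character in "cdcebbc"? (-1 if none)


Input: cdcebbc
Character frequencies:
  'b': 2
  'c': 3
  'd': 1
  'e': 1
Scanning left to right for freq == 1:
  Position 0 ('c'): freq=3, skip
  Position 1 ('d'): unique! => answer = 1

1


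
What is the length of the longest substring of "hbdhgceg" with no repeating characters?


Input: "hbdhgceg"
Sliding window (track last position of each char):
  Position 0 ('h'): window [0,0] length 1 -- new best
  Position 1 ('b'): window [0,1] length 2 -- new best
  Position 2 ('d'): window [0,2] length 3 -- new best
  Position 3 ('h'): repeat (last at 0), move window start to 1
  Position 3 ('h'): window [1,3] length 3
  Position 4 ('g'): window [1,4] length 4 -- new best
  Position 5 ('c'): window [1,5] length 5 -- new best
  Position 6 ('e'): window [1,6] length 6 -- new best
  Position 7 ('g'): repeat (last at 4), move window start to 5
  Position 7 ('g'): window [5,7] length 3
Longest substring with no repeats: "bdhgce" with length 6

6


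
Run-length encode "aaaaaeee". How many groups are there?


Input: aaaaaeee
Scanning for consecutive runs:
  Group 1: 'a' x 5 (positions 0-4)
  Group 2: 'e' x 3 (positions 5-7)
Total groups: 2

2


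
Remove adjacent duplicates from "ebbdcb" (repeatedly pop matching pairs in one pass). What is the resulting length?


Input: ebbdcb
Stack-based adjacent duplicate removal:
  Read 'e': push. Stack: e
  Read 'b': push. Stack: eb
  Read 'b': matches stack top 'b' => pop. Stack: e
  Read 'd': push. Stack: ed
  Read 'c': push. Stack: edc
  Read 'b': push. Stack: edcb
Final stack: "edcb" (length 4)

4


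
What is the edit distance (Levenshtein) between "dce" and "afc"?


Computing edit distance: "dce" -> "afc"
DP table:
           a    f    c
      0    1    2    3
  d   1    1    2    3
  c   2    2    2    2
  e   3    3    3    3
Edit distance = dp[3][3] = 3

3


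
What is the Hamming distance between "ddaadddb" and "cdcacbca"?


Comparing "ddaadddb" and "cdcacbca" position by position:
  Position 0: 'd' vs 'c' => differ
  Position 1: 'd' vs 'd' => same
  Position 2: 'a' vs 'c' => differ
  Position 3: 'a' vs 'a' => same
  Position 4: 'd' vs 'c' => differ
  Position 5: 'd' vs 'b' => differ
  Position 6: 'd' vs 'c' => differ
  Position 7: 'b' vs 'a' => differ
Total differences (Hamming distance): 6

6


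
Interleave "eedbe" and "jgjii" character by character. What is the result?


Interleaving "eedbe" and "jgjii":
  Position 0: 'e' from first, 'j' from second => "ej"
  Position 1: 'e' from first, 'g' from second => "eg"
  Position 2: 'd' from first, 'j' from second => "dj"
  Position 3: 'b' from first, 'i' from second => "bi"
  Position 4: 'e' from first, 'i' from second => "ei"
Result: ejegdjbiei

ejegdjbiei


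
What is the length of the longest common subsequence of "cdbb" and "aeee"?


LCS of "cdbb" and "aeee"
DP table:
           a    e    e    e
      0    0    0    0    0
  c   0    0    0    0    0
  d   0    0    0    0    0
  b   0    0    0    0    0
  b   0    0    0    0    0
LCS length = dp[4][4] = 0

0


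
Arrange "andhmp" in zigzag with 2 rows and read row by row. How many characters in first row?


Zigzag "andhmp" into 2 rows:
Placing characters:
  'a' => row 0
  'n' => row 1
  'd' => row 0
  'h' => row 1
  'm' => row 0
  'p' => row 1
Rows:
  Row 0: "adm"
  Row 1: "nhp"
First row length: 3

3


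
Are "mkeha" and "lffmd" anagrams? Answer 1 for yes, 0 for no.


Strings: "mkeha", "lffmd"
Sorted first:  aehkm
Sorted second: dfflm
Differ at position 0: 'a' vs 'd' => not anagrams

0


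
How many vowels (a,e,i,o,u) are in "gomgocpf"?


Input: gomgocpf
Checking each character:
  'g' at position 0: consonant
  'o' at position 1: vowel (running total: 1)
  'm' at position 2: consonant
  'g' at position 3: consonant
  'o' at position 4: vowel (running total: 2)
  'c' at position 5: consonant
  'p' at position 6: consonant
  'f' at position 7: consonant
Total vowels: 2

2


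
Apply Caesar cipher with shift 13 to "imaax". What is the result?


Caesar cipher: shift "imaax" by 13
  'i' (pos 8) + 13 = pos 21 = 'v'
  'm' (pos 12) + 13 = pos 25 = 'z'
  'a' (pos 0) + 13 = pos 13 = 'n'
  'a' (pos 0) + 13 = pos 13 = 'n'
  'x' (pos 23) + 13 = pos 10 = 'k'
Result: vznnk

vznnk


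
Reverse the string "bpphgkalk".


Input: bpphgkalk
Reading characters right to left:
  Position 8: 'k'
  Position 7: 'l'
  Position 6: 'a'
  Position 5: 'k'
  Position 4: 'g'
  Position 3: 'h'
  Position 2: 'p'
  Position 1: 'p'
  Position 0: 'b'
Reversed: klakghppb

klakghppb


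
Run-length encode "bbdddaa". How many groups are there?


Input: bbdddaa
Scanning for consecutive runs:
  Group 1: 'b' x 2 (positions 0-1)
  Group 2: 'd' x 3 (positions 2-4)
  Group 3: 'a' x 2 (positions 5-6)
Total groups: 3

3


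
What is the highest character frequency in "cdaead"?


Input: cdaead
Character counts:
  'a': 2
  'c': 1
  'd': 2
  'e': 1
Maximum frequency: 2

2


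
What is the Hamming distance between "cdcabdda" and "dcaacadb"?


Comparing "cdcabdda" and "dcaacadb" position by position:
  Position 0: 'c' vs 'd' => differ
  Position 1: 'd' vs 'c' => differ
  Position 2: 'c' vs 'a' => differ
  Position 3: 'a' vs 'a' => same
  Position 4: 'b' vs 'c' => differ
  Position 5: 'd' vs 'a' => differ
  Position 6: 'd' vs 'd' => same
  Position 7: 'a' vs 'b' => differ
Total differences (Hamming distance): 6

6


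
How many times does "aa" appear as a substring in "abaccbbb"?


Searching for "aa" in "abaccbbb"
Scanning each position:
  Position 0: "ab" => no
  Position 1: "ba" => no
  Position 2: "ac" => no
  Position 3: "cc" => no
  Position 4: "cb" => no
  Position 5: "bb" => no
  Position 6: "bb" => no
Total occurrences: 0

0


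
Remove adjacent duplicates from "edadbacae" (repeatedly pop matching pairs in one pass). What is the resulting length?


Input: edadbacae
Stack-based adjacent duplicate removal:
  Read 'e': push. Stack: e
  Read 'd': push. Stack: ed
  Read 'a': push. Stack: eda
  Read 'd': push. Stack: edad
  Read 'b': push. Stack: edadb
  Read 'a': push. Stack: edadba
  Read 'c': push. Stack: edadbac
  Read 'a': push. Stack: edadbaca
  Read 'e': push. Stack: edadbacae
Final stack: "edadbacae" (length 9)

9


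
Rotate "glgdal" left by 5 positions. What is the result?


Input: "glgdal", rotate left by 5
First 5 characters: "glgda"
Remaining characters: "l"
Concatenate remaining + first: "l" + "glgda" = "lglgda"

lglgda


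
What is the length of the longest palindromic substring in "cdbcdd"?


Input: "cdbcdd"
Checking substrings for palindromes:
  [4:6] "dd" (len 2) => palindrome
Longest palindromic substring: "dd" with length 2

2


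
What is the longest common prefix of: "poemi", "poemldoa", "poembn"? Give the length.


Words: poemi, poemldoa, poembn
  Position 0: all 'p' => match
  Position 1: all 'o' => match
  Position 2: all 'e' => match
  Position 3: all 'm' => match
  Position 4: ('i', 'l', 'b') => mismatch, stop
LCP = "poem" (length 4)

4


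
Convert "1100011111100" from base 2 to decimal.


Input: "1100011111100" in base 2
Positional expansion:
  Digit '1' (value 1) x 2^12 = 4096
  Digit '1' (value 1) x 2^11 = 2048
  Digit '0' (value 0) x 2^10 = 0
  Digit '0' (value 0) x 2^9 = 0
  Digit '0' (value 0) x 2^8 = 0
  Digit '1' (value 1) x 2^7 = 128
  Digit '1' (value 1) x 2^6 = 64
  Digit '1' (value 1) x 2^5 = 32
  Digit '1' (value 1) x 2^4 = 16
  Digit '1' (value 1) x 2^3 = 8
  Digit '1' (value 1) x 2^2 = 4
  Digit '0' (value 0) x 2^1 = 0
  Digit '0' (value 0) x 2^0 = 0
Sum = 6396

6396


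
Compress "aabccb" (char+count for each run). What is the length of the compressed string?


Input: aabccb
Runs:
  'a' x 2 => "a2"
  'b' x 1 => "b1"
  'c' x 2 => "c2"
  'b' x 1 => "b1"
Compressed: "a2b1c2b1"
Compressed length: 8

8


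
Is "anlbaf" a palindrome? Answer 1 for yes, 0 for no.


Input: anlbaf
Reversed: fablna
  Compare pos 0 ('a') with pos 5 ('f'): MISMATCH
  Compare pos 1 ('n') with pos 4 ('a'): MISMATCH
  Compare pos 2 ('l') with pos 3 ('b'): MISMATCH
Result: not a palindrome

0


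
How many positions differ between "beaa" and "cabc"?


Comparing "beaa" and "cabc" position by position:
  Position 0: 'b' vs 'c' => DIFFER
  Position 1: 'e' vs 'a' => DIFFER
  Position 2: 'a' vs 'b' => DIFFER
  Position 3: 'a' vs 'c' => DIFFER
Positions that differ: 4

4


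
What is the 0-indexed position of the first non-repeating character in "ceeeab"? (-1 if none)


Input: ceeeab
Character frequencies:
  'a': 1
  'b': 1
  'c': 1
  'e': 3
Scanning left to right for freq == 1:
  Position 0 ('c'): unique! => answer = 0

0


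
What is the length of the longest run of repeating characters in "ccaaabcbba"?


Input: "ccaaabcbba"
Scanning for longest run:
  Position 1 ('c'): continues run of 'c', length=2
  Position 2 ('a'): new char, reset run to 1
  Position 3 ('a'): continues run of 'a', length=2
  Position 4 ('a'): continues run of 'a', length=3
  Position 5 ('b'): new char, reset run to 1
  Position 6 ('c'): new char, reset run to 1
  Position 7 ('b'): new char, reset run to 1
  Position 8 ('b'): continues run of 'b', length=2
  Position 9 ('a'): new char, reset run to 1
Longest run: 'a' with length 3

3


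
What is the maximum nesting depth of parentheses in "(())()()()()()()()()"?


Input: "(())()()()()()()()()"
Tracking depth:
  Position 0 '(': depth becomes 1
  Position 1 '(': depth becomes 2
  Position 2 ')': depth becomes 1
  Position 3 ')': depth becomes 0
  Position 4 '(': depth becomes 1
  Position 5 ')': depth becomes 0
  Position 6 '(': depth becomes 1
  Position 7 ')': depth becomes 0
  Position 8 '(': depth becomes 1
  Position 9 ')': depth becomes 0
  Position 10 '(': depth becomes 1
  Position 11 ')': depth becomes 0
  Position 12 '(': depth becomes 1
  Position 13 ')': depth becomes 0
  Position 14 '(': depth becomes 1
  Position 15 ')': depth becomes 0
  Position 16 '(': depth becomes 1
  Position 17 ')': depth becomes 0
  Position 18 '(': depth becomes 1
  Position 19 ')': depth becomes 0
Maximum depth reached: 2

2


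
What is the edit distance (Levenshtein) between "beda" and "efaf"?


Computing edit distance: "beda" -> "efaf"
DP table:
           e    f    a    f
      0    1    2    3    4
  b   1    1    2    3    4
  e   2    1    2    3    4
  d   3    2    2    3    4
  a   4    3    3    2    3
Edit distance = dp[4][4] = 3

3


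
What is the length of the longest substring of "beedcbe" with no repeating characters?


Input: "beedcbe"
Sliding window (track last position of each char):
  Position 0 ('b'): window [0,0] length 1 -- new best
  Position 1 ('e'): window [0,1] length 2 -- new best
  Position 2 ('e'): repeat (last at 1), move window start to 2
  Position 2 ('e'): window [2,2] length 1
  Position 3 ('d'): window [2,3] length 2
  Position 4 ('c'): window [2,4] length 3 -- new best
  Position 5 ('b'): window [2,5] length 4 -- new best
  Position 6 ('e'): repeat (last at 2), move window start to 3
  Position 6 ('e'): window [3,6] length 4
Longest substring with no repeats: "edcb" with length 4

4


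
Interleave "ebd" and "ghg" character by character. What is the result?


Interleaving "ebd" and "ghg":
  Position 0: 'e' from first, 'g' from second => "eg"
  Position 1: 'b' from first, 'h' from second => "bh"
  Position 2: 'd' from first, 'g' from second => "dg"
Result: egbhdg

egbhdg


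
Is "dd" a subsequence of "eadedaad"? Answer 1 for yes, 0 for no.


Check if "dd" is a subsequence of "eadedaad"
Greedy scan:
  Position 0 ('e'): no match needed
  Position 1 ('a'): no match needed
  Position 2 ('d'): matches sub[0] = 'd'
  Position 3 ('e'): no match needed
  Position 4 ('d'): matches sub[1] = 'd'
  Position 5 ('a'): no match needed
  Position 6 ('a'): no match needed
  Position 7 ('d'): no match needed
All 2 characters matched => is a subsequence

1


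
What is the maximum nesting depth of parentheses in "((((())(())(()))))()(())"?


Input: "((((())(())(()))))()(())"
Tracking depth:
  Position 0 '(': depth becomes 1
  Position 1 '(': depth becomes 2
  Position 2 '(': depth becomes 3
  Position 3 '(': depth becomes 4
  Position 4 '(': depth becomes 5
  Position 5 ')': depth becomes 4
  Position 6 ')': depth becomes 3
  Position 7 '(': depth becomes 4
  Position 8 '(': depth becomes 5
  Position 9 ')': depth becomes 4
  Position 10 ')': depth becomes 3
  Position 11 '(': depth becomes 4
  Position 12 '(': depth becomes 5
  Position 13 ')': depth becomes 4
  Position 14 ')': depth becomes 3
  Position 15 ')': depth becomes 2
  Position 16 ')': depth becomes 1
  Position 17 ')': depth becomes 0
  Position 18 '(': depth becomes 1
  Position 19 ')': depth becomes 0
  Position 20 '(': depth becomes 1
  Position 21 '(': depth becomes 2
  Position 22 ')': depth becomes 1
  Position 23 ')': depth becomes 0
Maximum depth reached: 5

5


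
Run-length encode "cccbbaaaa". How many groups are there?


Input: cccbbaaaa
Scanning for consecutive runs:
  Group 1: 'c' x 3 (positions 0-2)
  Group 2: 'b' x 2 (positions 3-4)
  Group 3: 'a' x 4 (positions 5-8)
Total groups: 3

3


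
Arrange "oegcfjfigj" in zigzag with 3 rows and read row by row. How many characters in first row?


Zigzag "oegcfjfigj" into 3 rows:
Placing characters:
  'o' => row 0
  'e' => row 1
  'g' => row 2
  'c' => row 1
  'f' => row 0
  'j' => row 1
  'f' => row 2
  'i' => row 1
  'g' => row 0
  'j' => row 1
Rows:
  Row 0: "ofg"
  Row 1: "ecjij"
  Row 2: "gf"
First row length: 3

3


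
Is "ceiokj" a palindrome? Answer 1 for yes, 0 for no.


Input: ceiokj
Reversed: jkoiec
  Compare pos 0 ('c') with pos 5 ('j'): MISMATCH
  Compare pos 1 ('e') with pos 4 ('k'): MISMATCH
  Compare pos 2 ('i') with pos 3 ('o'): MISMATCH
Result: not a palindrome

0


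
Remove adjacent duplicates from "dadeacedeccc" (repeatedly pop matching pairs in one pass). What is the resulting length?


Input: dadeacedeccc
Stack-based adjacent duplicate removal:
  Read 'd': push. Stack: d
  Read 'a': push. Stack: da
  Read 'd': push. Stack: dad
  Read 'e': push. Stack: dade
  Read 'a': push. Stack: dadea
  Read 'c': push. Stack: dadeac
  Read 'e': push. Stack: dadeace
  Read 'd': push. Stack: dadeaced
  Read 'e': push. Stack: dadeacede
  Read 'c': push. Stack: dadeacedec
  Read 'c': matches stack top 'c' => pop. Stack: dadeacede
  Read 'c': push. Stack: dadeacedec
Final stack: "dadeacedec" (length 10)

10


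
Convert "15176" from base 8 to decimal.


Input: "15176" in base 8
Positional expansion:
  Digit '1' (value 1) x 8^4 = 4096
  Digit '5' (value 5) x 8^3 = 2560
  Digit '1' (value 1) x 8^2 = 64
  Digit '7' (value 7) x 8^1 = 56
  Digit '6' (value 6) x 8^0 = 6
Sum = 6782

6782


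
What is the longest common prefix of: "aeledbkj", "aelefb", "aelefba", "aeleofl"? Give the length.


Words: aeledbkj, aelefb, aelefba, aeleofl
  Position 0: all 'a' => match
  Position 1: all 'e' => match
  Position 2: all 'l' => match
  Position 3: all 'e' => match
  Position 4: ('d', 'f', 'f', 'o') => mismatch, stop
LCP = "aele" (length 4)

4


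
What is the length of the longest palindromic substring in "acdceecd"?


Input: "acdceecd"
Checking substrings for palindromes:
  [2:8] "dceecd" (len 6) => palindrome
  [3:7] "ceec" (len 4) => palindrome
  [1:4] "cdc" (len 3) => palindrome
  [4:6] "ee" (len 2) => palindrome
Longest palindromic substring: "dceecd" with length 6

6


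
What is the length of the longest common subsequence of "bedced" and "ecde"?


LCS of "bedced" and "ecde"
DP table:
           e    c    d    e
      0    0    0    0    0
  b   0    0    0    0    0
  e   0    1    1    1    1
  d   0    1    1    2    2
  c   0    1    2    2    2
  e   0    1    2    2    3
  d   0    1    2    3    3
LCS length = dp[6][4] = 3

3


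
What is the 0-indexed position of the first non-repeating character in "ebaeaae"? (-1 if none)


Input: ebaeaae
Character frequencies:
  'a': 3
  'b': 1
  'e': 3
Scanning left to right for freq == 1:
  Position 0 ('e'): freq=3, skip
  Position 1 ('b'): unique! => answer = 1

1


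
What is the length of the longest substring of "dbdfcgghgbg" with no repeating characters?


Input: "dbdfcgghgbg"
Sliding window (track last position of each char):
  Position 0 ('d'): window [0,0] length 1 -- new best
  Position 1 ('b'): window [0,1] length 2 -- new best
  Position 2 ('d'): repeat (last at 0), move window start to 1
  Position 2 ('d'): window [1,2] length 2
  Position 3 ('f'): window [1,3] length 3 -- new best
  Position 4 ('c'): window [1,4] length 4 -- new best
  Position 5 ('g'): window [1,5] length 5 -- new best
  Position 6 ('g'): repeat (last at 5), move window start to 6
  Position 6 ('g'): window [6,6] length 1
  Position 7 ('h'): window [6,7] length 2
  Position 8 ('g'): repeat (last at 6), move window start to 7
  Position 8 ('g'): window [7,8] length 2
  Position 9 ('b'): window [7,9] length 3
  Position 10 ('g'): repeat (last at 8), move window start to 9
  Position 10 ('g'): window [9,10] length 2
Longest substring with no repeats: "bdfcg" with length 5

5


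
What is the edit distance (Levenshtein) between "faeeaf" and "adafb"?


Computing edit distance: "faeeaf" -> "adafb"
DP table:
           a    d    a    f    b
      0    1    2    3    4    5
  f   1    1    2    3    3    4
  a   2    1    2    2    3    4
  e   3    2    2    3    3    4
  e   4    3    3    3    4    4
  a   5    4    4    3    4    5
  f   6    5    5    4    3    4
Edit distance = dp[6][5] = 4

4


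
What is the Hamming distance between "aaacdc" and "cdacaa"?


Comparing "aaacdc" and "cdacaa" position by position:
  Position 0: 'a' vs 'c' => differ
  Position 1: 'a' vs 'd' => differ
  Position 2: 'a' vs 'a' => same
  Position 3: 'c' vs 'c' => same
  Position 4: 'd' vs 'a' => differ
  Position 5: 'c' vs 'a' => differ
Total differences (Hamming distance): 4

4


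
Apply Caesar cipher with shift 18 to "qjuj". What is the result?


Caesar cipher: shift "qjuj" by 18
  'q' (pos 16) + 18 = pos 8 = 'i'
  'j' (pos 9) + 18 = pos 1 = 'b'
  'u' (pos 20) + 18 = pos 12 = 'm'
  'j' (pos 9) + 18 = pos 1 = 'b'
Result: ibmb

ibmb


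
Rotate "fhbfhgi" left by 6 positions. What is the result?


Input: "fhbfhgi", rotate left by 6
First 6 characters: "fhbfhg"
Remaining characters: "i"
Concatenate remaining + first: "i" + "fhbfhg" = "ifhbfhg"

ifhbfhg


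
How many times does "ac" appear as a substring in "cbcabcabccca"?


Searching for "ac" in "cbcabcabccca"
Scanning each position:
  Position 0: "cb" => no
  Position 1: "bc" => no
  Position 2: "ca" => no
  Position 3: "ab" => no
  Position 4: "bc" => no
  Position 5: "ca" => no
  Position 6: "ab" => no
  Position 7: "bc" => no
  Position 8: "cc" => no
  Position 9: "cc" => no
  Position 10: "ca" => no
Total occurrences: 0

0


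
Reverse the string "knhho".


Input: knhho
Reading characters right to left:
  Position 4: 'o'
  Position 3: 'h'
  Position 2: 'h'
  Position 1: 'n'
  Position 0: 'k'
Reversed: ohhnk

ohhnk


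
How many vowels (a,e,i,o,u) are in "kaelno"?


Input: kaelno
Checking each character:
  'k' at position 0: consonant
  'a' at position 1: vowel (running total: 1)
  'e' at position 2: vowel (running total: 2)
  'l' at position 3: consonant
  'n' at position 4: consonant
  'o' at position 5: vowel (running total: 3)
Total vowels: 3

3


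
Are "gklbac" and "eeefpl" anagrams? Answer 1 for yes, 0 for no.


Strings: "gklbac", "eeefpl"
Sorted first:  abcgkl
Sorted second: eeeflp
Differ at position 0: 'a' vs 'e' => not anagrams

0


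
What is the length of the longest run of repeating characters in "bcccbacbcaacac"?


Input: "bcccbacbcaacac"
Scanning for longest run:
  Position 1 ('c'): new char, reset run to 1
  Position 2 ('c'): continues run of 'c', length=2
  Position 3 ('c'): continues run of 'c', length=3
  Position 4 ('b'): new char, reset run to 1
  Position 5 ('a'): new char, reset run to 1
  Position 6 ('c'): new char, reset run to 1
  Position 7 ('b'): new char, reset run to 1
  Position 8 ('c'): new char, reset run to 1
  Position 9 ('a'): new char, reset run to 1
  Position 10 ('a'): continues run of 'a', length=2
  Position 11 ('c'): new char, reset run to 1
  Position 12 ('a'): new char, reset run to 1
  Position 13 ('c'): new char, reset run to 1
Longest run: 'c' with length 3

3


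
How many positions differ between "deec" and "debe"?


Comparing "deec" and "debe" position by position:
  Position 0: 'd' vs 'd' => same
  Position 1: 'e' vs 'e' => same
  Position 2: 'e' vs 'b' => DIFFER
  Position 3: 'c' vs 'e' => DIFFER
Positions that differ: 2

2


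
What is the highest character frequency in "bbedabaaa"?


Input: bbedabaaa
Character counts:
  'a': 4
  'b': 3
  'd': 1
  'e': 1
Maximum frequency: 4

4


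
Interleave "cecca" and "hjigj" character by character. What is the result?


Interleaving "cecca" and "hjigj":
  Position 0: 'c' from first, 'h' from second => "ch"
  Position 1: 'e' from first, 'j' from second => "ej"
  Position 2: 'c' from first, 'i' from second => "ci"
  Position 3: 'c' from first, 'g' from second => "cg"
  Position 4: 'a' from first, 'j' from second => "aj"
Result: chejcicgaj

chejcicgaj


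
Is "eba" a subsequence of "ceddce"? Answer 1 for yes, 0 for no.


Check if "eba" is a subsequence of "ceddce"
Greedy scan:
  Position 0 ('c'): no match needed
  Position 1 ('e'): matches sub[0] = 'e'
  Position 2 ('d'): no match needed
  Position 3 ('d'): no match needed
  Position 4 ('c'): no match needed
  Position 5 ('e'): no match needed
Only matched 1/3 characters => not a subsequence

0


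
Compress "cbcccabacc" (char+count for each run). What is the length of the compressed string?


Input: cbcccabacc
Runs:
  'c' x 1 => "c1"
  'b' x 1 => "b1"
  'c' x 3 => "c3"
  'a' x 1 => "a1"
  'b' x 1 => "b1"
  'a' x 1 => "a1"
  'c' x 2 => "c2"
Compressed: "c1b1c3a1b1a1c2"
Compressed length: 14

14


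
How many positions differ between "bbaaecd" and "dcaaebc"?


Comparing "bbaaecd" and "dcaaebc" position by position:
  Position 0: 'b' vs 'd' => DIFFER
  Position 1: 'b' vs 'c' => DIFFER
  Position 2: 'a' vs 'a' => same
  Position 3: 'a' vs 'a' => same
  Position 4: 'e' vs 'e' => same
  Position 5: 'c' vs 'b' => DIFFER
  Position 6: 'd' vs 'c' => DIFFER
Positions that differ: 4

4


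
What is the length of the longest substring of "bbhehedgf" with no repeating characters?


Input: "bbhehedgf"
Sliding window (track last position of each char):
  Position 0 ('b'): window [0,0] length 1 -- new best
  Position 1 ('b'): repeat (last at 0), move window start to 1
  Position 1 ('b'): window [1,1] length 1
  Position 2 ('h'): window [1,2] length 2 -- new best
  Position 3 ('e'): window [1,3] length 3 -- new best
  Position 4 ('h'): repeat (last at 2), move window start to 3
  Position 4 ('h'): window [3,4] length 2
  Position 5 ('e'): repeat (last at 3), move window start to 4
  Position 5 ('e'): window [4,5] length 2
  Position 6 ('d'): window [4,6] length 3
  Position 7 ('g'): window [4,7] length 4 -- new best
  Position 8 ('f'): window [4,8] length 5 -- new best
Longest substring with no repeats: "hedgf" with length 5

5


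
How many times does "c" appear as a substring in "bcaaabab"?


Searching for "c" in "bcaaabab"
Scanning each position:
  Position 0: "b" => no
  Position 1: "c" => MATCH
  Position 2: "a" => no
  Position 3: "a" => no
  Position 4: "a" => no
  Position 5: "b" => no
  Position 6: "a" => no
  Position 7: "b" => no
Total occurrences: 1

1


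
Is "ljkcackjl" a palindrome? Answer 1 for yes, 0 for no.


Input: ljkcackjl
Reversed: ljkcackjl
  Compare pos 0 ('l') with pos 8 ('l'): match
  Compare pos 1 ('j') with pos 7 ('j'): match
  Compare pos 2 ('k') with pos 6 ('k'): match
  Compare pos 3 ('c') with pos 5 ('c'): match
Result: palindrome

1


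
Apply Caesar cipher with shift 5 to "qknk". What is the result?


Caesar cipher: shift "qknk" by 5
  'q' (pos 16) + 5 = pos 21 = 'v'
  'k' (pos 10) + 5 = pos 15 = 'p'
  'n' (pos 13) + 5 = pos 18 = 's'
  'k' (pos 10) + 5 = pos 15 = 'p'
Result: vpsp

vpsp


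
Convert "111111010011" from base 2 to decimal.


Input: "111111010011" in base 2
Positional expansion:
  Digit '1' (value 1) x 2^11 = 2048
  Digit '1' (value 1) x 2^10 = 1024
  Digit '1' (value 1) x 2^9 = 512
  Digit '1' (value 1) x 2^8 = 256
  Digit '1' (value 1) x 2^7 = 128
  Digit '1' (value 1) x 2^6 = 64
  Digit '0' (value 0) x 2^5 = 0
  Digit '1' (value 1) x 2^4 = 16
  Digit '0' (value 0) x 2^3 = 0
  Digit '0' (value 0) x 2^2 = 0
  Digit '1' (value 1) x 2^1 = 2
  Digit '1' (value 1) x 2^0 = 1
Sum = 4051

4051


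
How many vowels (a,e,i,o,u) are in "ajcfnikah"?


Input: ajcfnikah
Checking each character:
  'a' at position 0: vowel (running total: 1)
  'j' at position 1: consonant
  'c' at position 2: consonant
  'f' at position 3: consonant
  'n' at position 4: consonant
  'i' at position 5: vowel (running total: 2)
  'k' at position 6: consonant
  'a' at position 7: vowel (running total: 3)
  'h' at position 8: consonant
Total vowels: 3

3


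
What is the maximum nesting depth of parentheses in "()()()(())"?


Input: "()()()(())"
Tracking depth:
  Position 0 '(': depth becomes 1
  Position 1 ')': depth becomes 0
  Position 2 '(': depth becomes 1
  Position 3 ')': depth becomes 0
  Position 4 '(': depth becomes 1
  Position 5 ')': depth becomes 0
  Position 6 '(': depth becomes 1
  Position 7 '(': depth becomes 2
  Position 8 ')': depth becomes 1
  Position 9 ')': depth becomes 0
Maximum depth reached: 2

2


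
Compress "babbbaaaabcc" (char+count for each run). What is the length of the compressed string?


Input: babbbaaaabcc
Runs:
  'b' x 1 => "b1"
  'a' x 1 => "a1"
  'b' x 3 => "b3"
  'a' x 4 => "a4"
  'b' x 1 => "b1"
  'c' x 2 => "c2"
Compressed: "b1a1b3a4b1c2"
Compressed length: 12

12


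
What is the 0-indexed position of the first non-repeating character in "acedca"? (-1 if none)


Input: acedca
Character frequencies:
  'a': 2
  'c': 2
  'd': 1
  'e': 1
Scanning left to right for freq == 1:
  Position 0 ('a'): freq=2, skip
  Position 1 ('c'): freq=2, skip
  Position 2 ('e'): unique! => answer = 2

2


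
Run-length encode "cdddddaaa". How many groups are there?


Input: cdddddaaa
Scanning for consecutive runs:
  Group 1: 'c' x 1 (positions 0-0)
  Group 2: 'd' x 5 (positions 1-5)
  Group 3: 'a' x 3 (positions 6-8)
Total groups: 3

3


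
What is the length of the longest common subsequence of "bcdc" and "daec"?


LCS of "bcdc" and "daec"
DP table:
           d    a    e    c
      0    0    0    0    0
  b   0    0    0    0    0
  c   0    0    0    0    1
  d   0    1    1    1    1
  c   0    1    1    1    2
LCS length = dp[4][4] = 2

2


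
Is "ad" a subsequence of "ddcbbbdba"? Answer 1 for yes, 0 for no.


Check if "ad" is a subsequence of "ddcbbbdba"
Greedy scan:
  Position 0 ('d'): no match needed
  Position 1 ('d'): no match needed
  Position 2 ('c'): no match needed
  Position 3 ('b'): no match needed
  Position 4 ('b'): no match needed
  Position 5 ('b'): no match needed
  Position 6 ('d'): no match needed
  Position 7 ('b'): no match needed
  Position 8 ('a'): matches sub[0] = 'a'
Only matched 1/2 characters => not a subsequence

0


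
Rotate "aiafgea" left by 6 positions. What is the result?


Input: "aiafgea", rotate left by 6
First 6 characters: "aiafge"
Remaining characters: "a"
Concatenate remaining + first: "a" + "aiafge" = "aaiafge"

aaiafge


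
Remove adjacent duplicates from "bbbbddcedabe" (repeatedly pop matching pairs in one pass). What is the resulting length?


Input: bbbbddcedabe
Stack-based adjacent duplicate removal:
  Read 'b': push. Stack: b
  Read 'b': matches stack top 'b' => pop. Stack: (empty)
  Read 'b': push. Stack: b
  Read 'b': matches stack top 'b' => pop. Stack: (empty)
  Read 'd': push. Stack: d
  Read 'd': matches stack top 'd' => pop. Stack: (empty)
  Read 'c': push. Stack: c
  Read 'e': push. Stack: ce
  Read 'd': push. Stack: ced
  Read 'a': push. Stack: ceda
  Read 'b': push. Stack: cedab
  Read 'e': push. Stack: cedabe
Final stack: "cedabe" (length 6)

6


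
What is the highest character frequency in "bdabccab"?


Input: bdabccab
Character counts:
  'a': 2
  'b': 3
  'c': 2
  'd': 1
Maximum frequency: 3

3


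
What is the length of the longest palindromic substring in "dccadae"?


Input: "dccadae"
Checking substrings for palindromes:
  [3:6] "ada" (len 3) => palindrome
  [1:3] "cc" (len 2) => palindrome
Longest palindromic substring: "ada" with length 3

3


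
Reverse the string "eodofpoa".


Input: eodofpoa
Reading characters right to left:
  Position 7: 'a'
  Position 6: 'o'
  Position 5: 'p'
  Position 4: 'f'
  Position 3: 'o'
  Position 2: 'd'
  Position 1: 'o'
  Position 0: 'e'
Reversed: aopfodoe

aopfodoe


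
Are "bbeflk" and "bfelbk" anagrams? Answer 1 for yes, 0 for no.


Strings: "bbeflk", "bfelbk"
Sorted first:  bbefkl
Sorted second: bbefkl
Sorted forms match => anagrams

1


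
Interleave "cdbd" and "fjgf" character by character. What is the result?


Interleaving "cdbd" and "fjgf":
  Position 0: 'c' from first, 'f' from second => "cf"
  Position 1: 'd' from first, 'j' from second => "dj"
  Position 2: 'b' from first, 'g' from second => "bg"
  Position 3: 'd' from first, 'f' from second => "df"
Result: cfdjbgdf

cfdjbgdf


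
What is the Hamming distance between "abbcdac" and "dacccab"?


Comparing "abbcdac" and "dacccab" position by position:
  Position 0: 'a' vs 'd' => differ
  Position 1: 'b' vs 'a' => differ
  Position 2: 'b' vs 'c' => differ
  Position 3: 'c' vs 'c' => same
  Position 4: 'd' vs 'c' => differ
  Position 5: 'a' vs 'a' => same
  Position 6: 'c' vs 'b' => differ
Total differences (Hamming distance): 5

5


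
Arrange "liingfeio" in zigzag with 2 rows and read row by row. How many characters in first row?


Zigzag "liingfeio" into 2 rows:
Placing characters:
  'l' => row 0
  'i' => row 1
  'i' => row 0
  'n' => row 1
  'g' => row 0
  'f' => row 1
  'e' => row 0
  'i' => row 1
  'o' => row 0
Rows:
  Row 0: "ligeo"
  Row 1: "infi"
First row length: 5

5


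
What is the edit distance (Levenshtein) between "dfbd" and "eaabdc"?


Computing edit distance: "dfbd" -> "eaabdc"
DP table:
           e    a    a    b    d    c
      0    1    2    3    4    5    6
  d   1    1    2    3    4    4    5
  f   2    2    2    3    4    5    5
  b   3    3    3    3    3    4    5
  d   4    4    4    4    4    3    4
Edit distance = dp[4][6] = 4

4


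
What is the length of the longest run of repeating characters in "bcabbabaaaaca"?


Input: "bcabbabaaaaca"
Scanning for longest run:
  Position 1 ('c'): new char, reset run to 1
  Position 2 ('a'): new char, reset run to 1
  Position 3 ('b'): new char, reset run to 1
  Position 4 ('b'): continues run of 'b', length=2
  Position 5 ('a'): new char, reset run to 1
  Position 6 ('b'): new char, reset run to 1
  Position 7 ('a'): new char, reset run to 1
  Position 8 ('a'): continues run of 'a', length=2
  Position 9 ('a'): continues run of 'a', length=3
  Position 10 ('a'): continues run of 'a', length=4
  Position 11 ('c'): new char, reset run to 1
  Position 12 ('a'): new char, reset run to 1
Longest run: 'a' with length 4

4


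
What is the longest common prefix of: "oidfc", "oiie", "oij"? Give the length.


Words: oidfc, oiie, oij
  Position 0: all 'o' => match
  Position 1: all 'i' => match
  Position 2: ('d', 'i', 'j') => mismatch, stop
LCP = "oi" (length 2)

2


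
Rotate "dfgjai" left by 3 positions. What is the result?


Input: "dfgjai", rotate left by 3
First 3 characters: "dfg"
Remaining characters: "jai"
Concatenate remaining + first: "jai" + "dfg" = "jaidfg"

jaidfg


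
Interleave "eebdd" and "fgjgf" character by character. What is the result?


Interleaving "eebdd" and "fgjgf":
  Position 0: 'e' from first, 'f' from second => "ef"
  Position 1: 'e' from first, 'g' from second => "eg"
  Position 2: 'b' from first, 'j' from second => "bj"
  Position 3: 'd' from first, 'g' from second => "dg"
  Position 4: 'd' from first, 'f' from second => "df"
Result: efegbjdgdf

efegbjdgdf


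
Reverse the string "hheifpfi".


Input: hheifpfi
Reading characters right to left:
  Position 7: 'i'
  Position 6: 'f'
  Position 5: 'p'
  Position 4: 'f'
  Position 3: 'i'
  Position 2: 'e'
  Position 1: 'h'
  Position 0: 'h'
Reversed: ifpfiehh

ifpfiehh


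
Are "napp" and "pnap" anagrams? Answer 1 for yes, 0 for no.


Strings: "napp", "pnap"
Sorted first:  anpp
Sorted second: anpp
Sorted forms match => anagrams

1


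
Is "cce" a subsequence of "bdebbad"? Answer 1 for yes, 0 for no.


Check if "cce" is a subsequence of "bdebbad"
Greedy scan:
  Position 0 ('b'): no match needed
  Position 1 ('d'): no match needed
  Position 2 ('e'): no match needed
  Position 3 ('b'): no match needed
  Position 4 ('b'): no match needed
  Position 5 ('a'): no match needed
  Position 6 ('d'): no match needed
Only matched 0/3 characters => not a subsequence

0


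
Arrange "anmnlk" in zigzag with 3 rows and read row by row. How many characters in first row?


Zigzag "anmnlk" into 3 rows:
Placing characters:
  'a' => row 0
  'n' => row 1
  'm' => row 2
  'n' => row 1
  'l' => row 0
  'k' => row 1
Rows:
  Row 0: "al"
  Row 1: "nnk"
  Row 2: "m"
First row length: 2

2


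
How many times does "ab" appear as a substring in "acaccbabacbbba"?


Searching for "ab" in "acaccbabacbbba"
Scanning each position:
  Position 0: "ac" => no
  Position 1: "ca" => no
  Position 2: "ac" => no
  Position 3: "cc" => no
  Position 4: "cb" => no
  Position 5: "ba" => no
  Position 6: "ab" => MATCH
  Position 7: "ba" => no
  Position 8: "ac" => no
  Position 9: "cb" => no
  Position 10: "bb" => no
  Position 11: "bb" => no
  Position 12: "ba" => no
Total occurrences: 1

1


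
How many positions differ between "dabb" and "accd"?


Comparing "dabb" and "accd" position by position:
  Position 0: 'd' vs 'a' => DIFFER
  Position 1: 'a' vs 'c' => DIFFER
  Position 2: 'b' vs 'c' => DIFFER
  Position 3: 'b' vs 'd' => DIFFER
Positions that differ: 4

4


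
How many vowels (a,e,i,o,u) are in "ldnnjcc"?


Input: ldnnjcc
Checking each character:
  'l' at position 0: consonant
  'd' at position 1: consonant
  'n' at position 2: consonant
  'n' at position 3: consonant
  'j' at position 4: consonant
  'c' at position 5: consonant
  'c' at position 6: consonant
Total vowels: 0

0


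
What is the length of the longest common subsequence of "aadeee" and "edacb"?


LCS of "aadeee" and "edacb"
DP table:
           e    d    a    c    b
      0    0    0    0    0    0
  a   0    0    0    1    1    1
  a   0    0    0    1    1    1
  d   0    0    1    1    1    1
  e   0    1    1    1    1    1
  e   0    1    1    1    1    1
  e   0    1    1    1    1    1
LCS length = dp[6][5] = 1

1


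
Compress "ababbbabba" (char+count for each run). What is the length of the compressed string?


Input: ababbbabba
Runs:
  'a' x 1 => "a1"
  'b' x 1 => "b1"
  'a' x 1 => "a1"
  'b' x 3 => "b3"
  'a' x 1 => "a1"
  'b' x 2 => "b2"
  'a' x 1 => "a1"
Compressed: "a1b1a1b3a1b2a1"
Compressed length: 14

14


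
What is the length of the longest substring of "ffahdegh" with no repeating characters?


Input: "ffahdegh"
Sliding window (track last position of each char):
  Position 0 ('f'): window [0,0] length 1 -- new best
  Position 1 ('f'): repeat (last at 0), move window start to 1
  Position 1 ('f'): window [1,1] length 1
  Position 2 ('a'): window [1,2] length 2 -- new best
  Position 3 ('h'): window [1,3] length 3 -- new best
  Position 4 ('d'): window [1,4] length 4 -- new best
  Position 5 ('e'): window [1,5] length 5 -- new best
  Position 6 ('g'): window [1,6] length 6 -- new best
  Position 7 ('h'): repeat (last at 3), move window start to 4
  Position 7 ('h'): window [4,7] length 4
Longest substring with no repeats: "fahdeg" with length 6

6


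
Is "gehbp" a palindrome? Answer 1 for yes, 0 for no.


Input: gehbp
Reversed: pbheg
  Compare pos 0 ('g') with pos 4 ('p'): MISMATCH
  Compare pos 1 ('e') with pos 3 ('b'): MISMATCH
Result: not a palindrome

0


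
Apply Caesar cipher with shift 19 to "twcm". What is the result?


Caesar cipher: shift "twcm" by 19
  't' (pos 19) + 19 = pos 12 = 'm'
  'w' (pos 22) + 19 = pos 15 = 'p'
  'c' (pos 2) + 19 = pos 21 = 'v'
  'm' (pos 12) + 19 = pos 5 = 'f'
Result: mpvf

mpvf


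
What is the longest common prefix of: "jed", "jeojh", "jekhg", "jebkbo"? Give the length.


Words: jed, jeojh, jekhg, jebkbo
  Position 0: all 'j' => match
  Position 1: all 'e' => match
  Position 2: ('d', 'o', 'k', 'b') => mismatch, stop
LCP = "je" (length 2)

2


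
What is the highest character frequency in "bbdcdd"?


Input: bbdcdd
Character counts:
  'b': 2
  'c': 1
  'd': 3
Maximum frequency: 3

3


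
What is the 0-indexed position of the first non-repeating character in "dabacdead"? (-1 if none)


Input: dabacdead
Character frequencies:
  'a': 3
  'b': 1
  'c': 1
  'd': 3
  'e': 1
Scanning left to right for freq == 1:
  Position 0 ('d'): freq=3, skip
  Position 1 ('a'): freq=3, skip
  Position 2 ('b'): unique! => answer = 2

2


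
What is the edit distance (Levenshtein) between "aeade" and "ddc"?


Computing edit distance: "aeade" -> "ddc"
DP table:
           d    d    c
      0    1    2    3
  a   1    1    2    3
  e   2    2    2    3
  a   3    3    3    3
  d   4    3    3    4
  e   5    4    4    4
Edit distance = dp[5][3] = 4

4


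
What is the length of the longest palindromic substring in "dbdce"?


Input: "dbdce"
Checking substrings for palindromes:
  [0:3] "dbd" (len 3) => palindrome
Longest palindromic substring: "dbd" with length 3

3


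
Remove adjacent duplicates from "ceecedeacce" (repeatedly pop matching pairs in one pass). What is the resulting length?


Input: ceecedeacce
Stack-based adjacent duplicate removal:
  Read 'c': push. Stack: c
  Read 'e': push. Stack: ce
  Read 'e': matches stack top 'e' => pop. Stack: c
  Read 'c': matches stack top 'c' => pop. Stack: (empty)
  Read 'e': push. Stack: e
  Read 'd': push. Stack: ed
  Read 'e': push. Stack: ede
  Read 'a': push. Stack: edea
  Read 'c': push. Stack: edeac
  Read 'c': matches stack top 'c' => pop. Stack: edea
  Read 'e': push. Stack: edeae
Final stack: "edeae" (length 5)

5
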